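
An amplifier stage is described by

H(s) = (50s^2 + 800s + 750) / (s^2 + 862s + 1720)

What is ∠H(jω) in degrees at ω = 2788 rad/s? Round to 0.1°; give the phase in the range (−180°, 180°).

16.9°

Substitute s = j2788:
Numerator: 50(j2788)^2 + 800(j2788) + 750 = -388646450 + j2230400
Denominator: (j2788)^2 + 862(j2788) + 1720 = -7771224 + j2403256
|N| = √(388646450² + 2230400²) ≈ 3.8865e+08, ∠N ≈ 179.67°
|D| = √(7771224² + 2403256²) ≈ 8.1343e+06, ∠D ≈ 162.82°
∠H = 179.67° − 162.82° = 16.85°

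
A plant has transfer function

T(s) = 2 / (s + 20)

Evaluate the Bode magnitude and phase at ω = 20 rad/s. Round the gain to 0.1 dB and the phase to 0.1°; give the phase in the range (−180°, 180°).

-23.0 dB, -45.0°

Substitute s = j20:
Numerator: 2 = 2 + j0
Denominator: (j20) + 20 = 20 + j20
|N| = √(2² + 0²) ≈ 2, ∠N ≈ 0.00°
|D| = √(20² + 20²) ≈ 28.284, ∠D ≈ 45.00°
|T| = 2 / 28.284 ≈ 0.070711
Gain = 20 log₁₀(0.070711) ≈ -23.01 dB
∠T = 0.00° − 45.00° = -45.00°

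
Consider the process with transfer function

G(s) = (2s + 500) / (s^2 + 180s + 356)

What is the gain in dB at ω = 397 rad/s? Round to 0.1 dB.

Substitute s = j397:
Numerator: 2(j397) + 500 = 500 + j794
Denominator: (j397)^2 + 180(j397) + 356 = -157253 + j71460
|N| = √(500² + 794²) ≈ 938.32, ∠N ≈ 57.80°
|D| = √(157253² + 71460²) ≈ 1.7273e+05, ∠D ≈ 155.56°
|G| = 938.32 / 1.7273e+05 ≈ 0.0054323
Gain = 20 log₁₀(0.0054323) ≈ -45.30 dB

-45.3 dB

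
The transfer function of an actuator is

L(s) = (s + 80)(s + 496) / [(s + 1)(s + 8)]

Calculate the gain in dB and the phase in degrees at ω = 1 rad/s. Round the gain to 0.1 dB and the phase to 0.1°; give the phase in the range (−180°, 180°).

70.8 dB, -51.3°

At s = jω = j1:
zero (s+80): 80 + j1 → |·| = √(80²+1²) = √6401 ≈ 80.006, ∠ = arctan(1/80) ≈ 0.72°
zero (s+496): 496 + j1 → |·| = √(496²+1²) = √246017 ≈ 496, ∠ = arctan(1/496) ≈ 0.12°
pole (s+1): 1 + j1 → |·| = √(1²+1²) = √2 ≈ 1.4142, ∠ = arctan(1/1) ≈ 45.00°
pole (s+8): 8 + j1 → |·| = √(8²+1²) = √65 ≈ 8.0623, ∠ = arctan(1/8) ≈ 7.13°
|L| = 1 · 39683 / 11.402 ≈ 3480.4
Gain = 20 log₁₀(3480.4) ≈ 70.83 dB
∠L = 0.84° − 52.13° = -51.29°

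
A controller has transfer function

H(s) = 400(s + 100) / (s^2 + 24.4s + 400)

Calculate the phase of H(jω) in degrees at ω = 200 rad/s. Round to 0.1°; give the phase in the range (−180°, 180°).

-109.5°

At s = jω = j200:
zero (s+100): 100 + j200 → |·| = √(100²+200²) = √50000 ≈ 223.61, ∠ = arctan(200/100) ≈ 63.43°
quadratic: (j200)² + 24.4·j200 + 400 = -39600 + j4880 → |·| ≈ 39900, ∠ ≈ 172.97°
∠H = 63.43° − 172.97° = -109.54°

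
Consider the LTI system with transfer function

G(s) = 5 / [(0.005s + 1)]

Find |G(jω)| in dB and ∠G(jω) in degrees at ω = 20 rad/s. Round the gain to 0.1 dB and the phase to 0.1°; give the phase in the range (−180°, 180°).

13.9 dB, -5.7°

At ω = 20 rad/s:
pole (1 + j20·0.005) = 1 + j0.1 → |·| ≈ 1.005, ∠ ≈ 5.71°
|G| = 5 · 1 / (1.005) ≈ 4.9751
Gain = 20 log₁₀(4.9751) ≈ 13.94 dB
∠G = (0°) − (5.71°) = -5.71°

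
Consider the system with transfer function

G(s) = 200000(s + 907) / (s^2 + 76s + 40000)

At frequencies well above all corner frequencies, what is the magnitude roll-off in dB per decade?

-20 dB/decade

Each pole contributes −20 dB/decade at high frequency; each zero contributes +20 dB/decade.
Net: 1 zero(s) − 2 pole(s) → -20 dB/decade.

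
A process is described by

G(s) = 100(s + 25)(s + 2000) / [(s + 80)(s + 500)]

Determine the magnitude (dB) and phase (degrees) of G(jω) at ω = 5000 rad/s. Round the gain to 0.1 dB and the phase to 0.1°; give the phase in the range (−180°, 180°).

40.6 dB, -15.5°

At s = jω = j5000:
zero (s+25): 25 + j5000 → |·| = √(25²+5000²) = √25000625 ≈ 5000.1, ∠ = arctan(5000/25) ≈ 89.71°
zero (s+2000): 2000 + j5000 → |·| = √(2000²+5000²) = √29000000 ≈ 5385.2, ∠ = arctan(5000/2000) ≈ 68.20°
pole (s+80): 80 + j5000 → |·| = √(80²+5000²) = √25006400 ≈ 5000.6, ∠ = arctan(5000/80) ≈ 89.08°
pole (s+500): 500 + j5000 → |·| = √(500²+5000²) = √25250000 ≈ 5024.9, ∠ = arctan(5000/500) ≈ 84.29°
|G| = 100 · 2.6927e+07 / 2.5128e+07 ≈ 107.16
Gain = 20 log₁₀(107.16) ≈ 40.60 dB
∠G = 157.91° − 173.37° = -15.46°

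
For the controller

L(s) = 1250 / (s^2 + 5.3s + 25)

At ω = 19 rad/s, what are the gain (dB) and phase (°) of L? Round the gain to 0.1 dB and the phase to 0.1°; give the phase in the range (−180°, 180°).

At s = jω = j19:
quadratic: (j19)² + 5.3·j19 + 25 = -336 + j100.7 → |·| ≈ 350.77, ∠ ≈ 163.32°
|L| = 1250 / 350.77 ≈ 3.5636
Gain = 20 log₁₀(3.5636) ≈ 11.04 dB
∠L = 0.00° − 163.32° = -163.32°

11.0 dB, -163.3°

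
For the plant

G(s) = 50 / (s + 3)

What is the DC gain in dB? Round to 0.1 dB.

G(0) = 50 / 3 ≈ 16.667
20 log₁₀(16.667) ≈ 24.44 dB

24.4 dB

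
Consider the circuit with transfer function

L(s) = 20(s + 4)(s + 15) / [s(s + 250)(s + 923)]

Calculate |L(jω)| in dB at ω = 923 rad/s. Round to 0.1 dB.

At s = jω = j923:
zero (s+4): 4 + j923 → |·| = √(4²+923²) = √851945 ≈ 923.01, ∠ = arctan(923/4) ≈ 89.75°
zero (s+15): 15 + j923 → |·| = √(15²+923²) = √852154 ≈ 923.12, ∠ = arctan(923/15) ≈ 89.07°
pole (s+250): 250 + j923 → |·| = √(250²+923²) = √914429 ≈ 956.26, ∠ = arctan(923/250) ≈ 74.84°
pole (s+923): 923 + j923 → |·| = √(923²+923²) = √1703858 ≈ 1305.3, ∠ = arctan(923/923) ≈ 45.00°
pole at origin: |s| = 923, ∠ = 90.00° (in denominator)
|L| = 20 · 8.5205e+05 / 1.1521e+09 ≈ 0.014791
Gain = 20 log₁₀(0.014791) ≈ -36.60 dB

-36.6 dB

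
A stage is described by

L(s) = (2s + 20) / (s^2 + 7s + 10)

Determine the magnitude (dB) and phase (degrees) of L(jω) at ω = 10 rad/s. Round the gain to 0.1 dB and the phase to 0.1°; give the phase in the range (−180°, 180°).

Substitute s = j10:
Numerator: 2(j10) + 20 = 20 + j20
Denominator: (j10)^2 + 7(j10) + 10 = -90 + j70
|N| = √(20² + 20²) ≈ 28.284, ∠N ≈ 45.00°
|D| = √(90² + 70²) ≈ 114.02, ∠D ≈ 142.13°
|L| = 28.284 / 114.02 ≈ 0.24806
Gain = 20 log₁₀(0.24806) ≈ -12.11 dB
∠L = 45.00° − 142.13° = -97.13°

-12.1 dB, -97.1°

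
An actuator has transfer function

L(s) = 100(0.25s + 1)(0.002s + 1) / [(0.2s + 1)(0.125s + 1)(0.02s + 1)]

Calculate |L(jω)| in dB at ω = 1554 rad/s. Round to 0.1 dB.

-23.4 dB

At ω = 1554 rad/s:
zero (1 + j1554·0.25) = 1 + j388.5 → |·| ≈ 388.5, ∠ ≈ 89.85°
zero (1 + j1554·0.002) = 1 + j3.108 → |·| ≈ 3.2649, ∠ ≈ 72.16°
pole (1 + j1554·0.2) = 1 + j310.8 → |·| ≈ 310.8, ∠ ≈ 89.82°
pole (1 + j1554·0.125) = 1 + j194.25 → |·| ≈ 194.25, ∠ ≈ 89.71°
pole (1 + j1554·0.02) = 1 + j31.08 → |·| ≈ 31.096, ∠ ≈ 88.16°
|L| = 100 · 388.5 · 3.2649 / (310.8 · 194.25 · 31.096) ≈ 0.067564
Gain = 20 log₁₀(0.067564) ≈ -23.41 dB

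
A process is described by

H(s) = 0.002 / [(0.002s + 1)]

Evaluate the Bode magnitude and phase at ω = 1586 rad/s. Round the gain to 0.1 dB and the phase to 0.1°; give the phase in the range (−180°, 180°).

-64.4 dB, -72.5°

At ω = 1586 rad/s:
pole (1 + j1586·0.002) = 1 + j3.172 → |·| ≈ 3.3259, ∠ ≈ 72.50°
|H| = 0.002 · 1 / (3.3259) ≈ 0.00060134
Gain = 20 log₁₀(0.00060134) ≈ -64.42 dB
∠H = (0°) − (72.50°) = -72.50°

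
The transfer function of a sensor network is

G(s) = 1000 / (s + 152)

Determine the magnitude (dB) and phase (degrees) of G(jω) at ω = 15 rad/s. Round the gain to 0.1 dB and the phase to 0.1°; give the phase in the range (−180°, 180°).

At s = jω = j15:
pole (s+152): 152 + j15 → |·| = √(152²+15²) = √23329 ≈ 152.74, ∠ = arctan(15/152) ≈ 5.64°
|G| = 1000 / 152.74 ≈ 6.5471
Gain = 20 log₁₀(6.5471) ≈ 16.32 dB
∠G = 0.00° − 5.64° = -5.64°

16.3 dB, -5.6°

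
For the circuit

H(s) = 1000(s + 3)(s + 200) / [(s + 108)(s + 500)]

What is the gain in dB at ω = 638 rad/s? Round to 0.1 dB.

58.2 dB

At s = jω = j638:
zero (s+3): 3 + j638 → |·| = √(3²+638²) = √407053 ≈ 638.01, ∠ = arctan(638/3) ≈ 89.73°
zero (s+200): 200 + j638 → |·| = √(200²+638²) = √447044 ≈ 668.61, ∠ = arctan(638/200) ≈ 72.59°
pole (s+108): 108 + j638 → |·| = √(108²+638²) = √418708 ≈ 647.08, ∠ = arctan(638/108) ≈ 80.39°
pole (s+500): 500 + j638 → |·| = √(500²+638²) = √657044 ≈ 810.58, ∠ = arctan(638/500) ≈ 51.91°
|H| = 1000 · 4.2658e+05 / 5.2451e+05 ≈ 813.29
Gain = 20 log₁₀(813.29) ≈ 58.20 dB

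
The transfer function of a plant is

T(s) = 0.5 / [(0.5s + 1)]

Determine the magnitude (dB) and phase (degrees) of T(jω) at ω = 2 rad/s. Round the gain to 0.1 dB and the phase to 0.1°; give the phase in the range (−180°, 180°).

At ω = 2 rad/s:
pole (1 + j2·0.5) = 1 + j1 → |·| ≈ 1.4142, ∠ ≈ 45.00°
|T| = 0.5 · 1 / (1.4142) ≈ 0.35356
Gain = 20 log₁₀(0.35356) ≈ -9.03 dB
∠T = (0°) − (45.00°) = -45.00°

-9.0 dB, -45.0°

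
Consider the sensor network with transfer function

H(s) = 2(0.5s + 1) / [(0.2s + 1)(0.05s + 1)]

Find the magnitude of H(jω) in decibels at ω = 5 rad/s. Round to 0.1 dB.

11.4 dB

At ω = 5 rad/s:
zero (1 + j5·0.5) = 1 + j2.5 → |·| ≈ 2.6926, ∠ ≈ 68.20°
pole (1 + j5·0.2) = 1 + j1 → |·| ≈ 1.4142, ∠ ≈ 45.00°
pole (1 + j5·0.05) = 1 + j0.25 → |·| ≈ 1.0308, ∠ ≈ 14.04°
|H| = 2 · 2.6926 / (1.4142 · 1.0308) ≈ 3.6942
Gain = 20 log₁₀(3.6942) ≈ 11.35 dB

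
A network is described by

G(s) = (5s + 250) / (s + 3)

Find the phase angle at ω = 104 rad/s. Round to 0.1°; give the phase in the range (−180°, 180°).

Substitute s = j104:
Numerator: 5(j104) + 250 = 250 + j520
Denominator: (j104) + 3 = 3 + j104
|N| = √(250² + 520²) ≈ 576.97, ∠N ≈ 64.32°
|D| = √(3² + 104²) ≈ 104.04, ∠D ≈ 88.35°
∠G = 64.32° − 88.35° = -24.03°

-24.0°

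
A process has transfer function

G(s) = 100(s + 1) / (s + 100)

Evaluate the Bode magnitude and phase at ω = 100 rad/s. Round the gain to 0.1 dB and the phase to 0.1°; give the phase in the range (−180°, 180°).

37.0 dB, 44.4°

At s = jω = j100:
zero (s+1): 1 + j100 → |·| = √(1²+100²) = √10001 ≈ 100, ∠ = arctan(100/1) ≈ 89.43°
pole (s+100): 100 + j100 → |·| = √(100²+100²) = √20000 ≈ 141.42, ∠ = arctan(100/100) ≈ 45.00°
|G| = 100 · 100 / 141.42 ≈ 70.711
Gain = 20 log₁₀(70.711) ≈ 36.99 dB
∠G = 89.43° − 45.00° = 44.43°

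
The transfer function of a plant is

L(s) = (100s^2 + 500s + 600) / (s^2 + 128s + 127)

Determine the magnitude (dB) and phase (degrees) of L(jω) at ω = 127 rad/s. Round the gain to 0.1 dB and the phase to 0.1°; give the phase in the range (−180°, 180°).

Substitute s = j127:
Numerator: 100(j127)^2 + 500(j127) + 600 = -1612300 + j63500
Denominator: (j127)^2 + 128(j127) + 127 = -16002 + j16256
|N| = √(1612300² + 63500²) ≈ 1.6135e+06, ∠N ≈ 177.74°
|D| = √(16002² + 16256²) ≈ 22811, ∠D ≈ 134.55°
|L| = 1.6135e+06 / 22811 ≈ 70.733
Gain = 20 log₁₀(70.733) ≈ 36.99 dB
∠L = 177.74° − 134.55° = 43.19°

37.0 dB, 43.2°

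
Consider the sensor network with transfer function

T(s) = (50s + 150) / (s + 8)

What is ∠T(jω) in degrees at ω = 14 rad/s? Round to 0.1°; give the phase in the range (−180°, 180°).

Substitute s = j14:
Numerator: 50(j14) + 150 = 150 + j700
Denominator: (j14) + 8 = 8 + j14
|N| = √(150² + 700²) ≈ 715.89, ∠N ≈ 77.91°
|D| = √(8² + 14²) ≈ 16.125, ∠D ≈ 60.26°
∠T = 77.91° − 60.26° = 17.65°

17.7°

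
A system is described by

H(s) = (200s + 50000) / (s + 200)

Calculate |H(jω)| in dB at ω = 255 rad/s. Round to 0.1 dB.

Substitute s = j255:
Numerator: 200(j255) + 50000 = 50000 + j51000
Denominator: (j255) + 200 = 200 + j255
|N| = √(50000² + 51000²) ≈ 71421, ∠N ≈ 45.57°
|D| = √(200² + 255²) ≈ 324.08, ∠D ≈ 51.89°
|H| = 71421 / 324.08 ≈ 220.38
Gain = 20 log₁₀(220.38) ≈ 46.86 dB

46.9 dB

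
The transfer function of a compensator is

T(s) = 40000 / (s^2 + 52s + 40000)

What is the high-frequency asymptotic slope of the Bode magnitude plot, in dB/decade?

-40 dB/decade

Each pole contributes −20 dB/decade at high frequency; each zero contributes +20 dB/decade.
Net: 0 zero(s) − 2 pole(s) → -40 dB/decade.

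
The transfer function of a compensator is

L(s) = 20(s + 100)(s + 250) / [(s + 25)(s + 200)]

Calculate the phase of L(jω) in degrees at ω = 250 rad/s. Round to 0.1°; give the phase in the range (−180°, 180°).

-22.4°

At s = jω = j250:
zero (s+100): 100 + j250 → |·| = √(100²+250²) = √72500 ≈ 269.26, ∠ = arctan(250/100) ≈ 68.20°
zero (s+250): 250 + j250 → |·| = √(250²+250²) = √125000 ≈ 353.55, ∠ = arctan(250/250) ≈ 45.00°
pole (s+25): 25 + j250 → |·| = √(25²+250²) = √63125 ≈ 251.25, ∠ = arctan(250/25) ≈ 84.29°
pole (s+200): 200 + j250 → |·| = √(200²+250²) = √102500 ≈ 320.16, ∠ = arctan(250/200) ≈ 51.34°
∠L = 113.20° − 135.63° = -22.43°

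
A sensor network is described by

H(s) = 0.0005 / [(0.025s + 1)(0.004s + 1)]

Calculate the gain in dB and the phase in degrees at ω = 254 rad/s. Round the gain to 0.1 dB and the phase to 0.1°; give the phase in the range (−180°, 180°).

At ω = 254 rad/s:
pole (1 + j254·0.025) = 1 + j6.35 → |·| ≈ 6.4283, ∠ ≈ 81.05°
pole (1 + j254·0.004) = 1 + j1.016 → |·| ≈ 1.4256, ∠ ≈ 45.45°
|H| = 0.0005 · 1 / (6.4283 · 1.4256) ≈ 5.456e-05
Gain = 20 log₁₀(5.456e-05) ≈ -85.26 dB
∠H = (0°) − (81.05° + 45.45°) = -126.50°

-85.3 dB, -126.5°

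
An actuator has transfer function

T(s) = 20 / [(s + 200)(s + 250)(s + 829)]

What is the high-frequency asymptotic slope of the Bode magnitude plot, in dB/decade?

-60 dB/decade

Each pole contributes −20 dB/decade at high frequency; each zero contributes +20 dB/decade.
Net: 0 zero(s) − 3 pole(s) → -60 dB/decade.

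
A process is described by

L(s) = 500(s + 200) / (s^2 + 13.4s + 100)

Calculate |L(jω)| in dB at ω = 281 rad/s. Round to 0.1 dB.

At s = jω = j281:
zero (s+200): 200 + j281 → |·| = √(200²+281²) = √118961 ≈ 344.91, ∠ = arctan(281/200) ≈ 54.56°
quadratic: (j281)² + 13.4·j281 + 100 = -78861 + j3765.4 → |·| ≈ 78951, ∠ ≈ 177.27°
|L| = 500 · 344.91 / 78951 ≈ 2.1843
Gain = 20 log₁₀(2.1843) ≈ 6.79 dB

6.8 dB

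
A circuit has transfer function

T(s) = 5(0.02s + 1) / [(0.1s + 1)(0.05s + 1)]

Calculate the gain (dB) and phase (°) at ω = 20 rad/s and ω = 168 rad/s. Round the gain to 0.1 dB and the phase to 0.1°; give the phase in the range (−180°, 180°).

At ω = 20 rad/s:
zero (1 + j20·0.02) = 1 + j0.4 → |·| ≈ 1.077, ∠ ≈ 21.80°
pole (1 + j20·0.1) = 1 + j2 → |·| ≈ 2.2361, ∠ ≈ 63.43°
pole (1 + j20·0.05) = 1 + j1 → |·| ≈ 1.4142, ∠ ≈ 45.00°
|T| = 5 · 1.077 / (2.2361 · 1.4142) ≈ 1.7029
Gain = 20 log₁₀(1.7029) ≈ 4.62 dB
∠T = (21.80°) − (63.43° + 45.00°) = -86.63°

At ω = 168 rad/s:
zero (1 + j168·0.02) = 1 + j3.36 → |·| ≈ 3.5057, ∠ ≈ 73.43°
pole (1 + j168·0.1) = 1 + j16.8 → |·| ≈ 16.83, ∠ ≈ 86.59°
pole (1 + j168·0.05) = 1 + j8.4 → |·| ≈ 8.4593, ∠ ≈ 83.21°
|T| = 5 · 3.5057 / (16.83 · 8.4593) ≈ 0.12312
Gain = 20 log₁₀(0.12312) ≈ -18.19 dB
∠T = (73.43°) − (86.59° + 83.21°) = -96.37°

ω = 20: 4.6 dB, -86.6°; ω = 168: -18.2 dB, -96.4°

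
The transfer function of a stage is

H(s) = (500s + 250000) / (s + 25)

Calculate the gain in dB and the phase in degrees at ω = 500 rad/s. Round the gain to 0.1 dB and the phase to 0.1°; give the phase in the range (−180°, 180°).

57.0 dB, -42.1°

Substitute s = j500:
Numerator: 500(j500) + 250000 = 250000 + j250000
Denominator: (j500) + 25 = 25 + j500
|N| = √(250000² + 250000²) ≈ 3.5355e+05, ∠N ≈ 45.00°
|D| = √(25² + 500²) ≈ 500.62, ∠D ≈ 87.14°
|H| = 3.5355e+05 / 500.62 ≈ 706.22
Gain = 20 log₁₀(706.22) ≈ 56.98 dB
∠H = 45.00° − 87.14° = -42.14°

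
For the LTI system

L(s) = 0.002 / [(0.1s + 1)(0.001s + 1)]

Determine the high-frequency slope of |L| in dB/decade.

Each pole contributes −20 dB/decade at high frequency; each zero contributes +20 dB/decade.
Net: 0 zero(s) − 2 pole(s) → -40 dB/decade.

-40 dB/decade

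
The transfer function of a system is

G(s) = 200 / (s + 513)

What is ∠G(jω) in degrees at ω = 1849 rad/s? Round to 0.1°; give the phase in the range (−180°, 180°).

-74.5°

Substitute s = j1849:
Numerator: 200 = 200 + j0
Denominator: (j1849) + 513 = 513 + j1849
|N| = √(200² + 0²) ≈ 200, ∠N ≈ 0.00°
|D| = √(513² + 1849²) ≈ 1918.8, ∠D ≈ 74.49°
∠G = 0.00° − 74.49° = -74.49°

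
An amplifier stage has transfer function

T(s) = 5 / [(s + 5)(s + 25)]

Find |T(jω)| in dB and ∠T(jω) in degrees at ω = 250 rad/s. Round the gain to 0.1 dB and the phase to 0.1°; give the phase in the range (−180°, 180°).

-82.0 dB, -173.1°

At s = jω = j250:
pole (s+5): 5 + j250 → |·| = √(5²+250²) = √62525 ≈ 250.05, ∠ = arctan(250/5) ≈ 88.85°
pole (s+25): 25 + j250 → |·| = √(25²+250²) = √63125 ≈ 251.25, ∠ = arctan(250/25) ≈ 84.29°
|T| = 5 / 62825 ≈ 7.9586e-05
Gain = 20 log₁₀(7.9586e-05) ≈ -81.98 dB
∠T = 0.00° − 173.14° = -173.14°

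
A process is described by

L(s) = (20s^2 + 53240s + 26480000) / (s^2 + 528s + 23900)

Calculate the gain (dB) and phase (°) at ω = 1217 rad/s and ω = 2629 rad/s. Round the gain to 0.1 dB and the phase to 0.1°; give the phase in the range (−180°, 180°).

Substitute s = j1217:
Numerator: 20(j1217)^2 + 53240(j1217) + 26480000 = -3141780 + j64793080
Denominator: (j1217)^2 + 528(j1217) + 23900 = -1457189 + j642576
|N| = √(3141780² + 64793080²) ≈ 6.4869e+07, ∠N ≈ 92.78°
|D| = √(1457189² + 642576²) ≈ 1.5926e+06, ∠D ≈ 156.20°
|L| = 6.4869e+07 / 1.5926e+06 ≈ 40.732
Gain = 20 log₁₀(40.732) ≈ 32.20 dB
∠L = 92.78° − 156.20° = -63.42°

Substitute s = j2629:
Numerator: 20(j2629)^2 + 53240(j2629) + 26480000 = -111752820 + j139967960
Denominator: (j2629)^2 + 528(j2629) + 23900 = -6887741 + j1388112
|N| = √(111752820² + 139967960²) ≈ 1.7911e+08, ∠N ≈ 128.60°
|D| = √(6887741² + 1388112²) ≈ 7.0262e+06, ∠D ≈ 168.61°
|L| = 1.7911e+08 / 7.0262e+06 ≈ 25.492
Gain = 20 log₁₀(25.492) ≈ 28.13 dB
∠L = 128.60° − 168.61° = -40.01°

ω = 1217: 32.2 dB, -63.4°; ω = 2629: 28.1 dB, -40.0°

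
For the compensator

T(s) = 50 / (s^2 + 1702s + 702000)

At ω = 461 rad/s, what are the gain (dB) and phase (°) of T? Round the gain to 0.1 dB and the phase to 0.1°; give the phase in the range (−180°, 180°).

-85.3 dB, -58.0°

Substitute s = j461:
Numerator: 50 = 50 + j0
Denominator: (j461)^2 + 1702(j461) + 702000 = 489479 + j784622
|N| = √(50² + 0²) ≈ 50, ∠N ≈ 0.00°
|D| = √(489479² + 784622²) ≈ 9.2478e+05, ∠D ≈ 58.04°
|T| = 50 / 9.2478e+05 ≈ 5.4067e-05
Gain = 20 log₁₀(5.4067e-05) ≈ -85.34 dB
∠T = 0.00° − 58.04° = -58.04°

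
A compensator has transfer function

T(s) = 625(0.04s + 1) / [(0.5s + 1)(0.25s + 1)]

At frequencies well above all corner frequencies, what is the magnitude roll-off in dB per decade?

-20 dB/decade

Each pole contributes −20 dB/decade at high frequency; each zero contributes +20 dB/decade.
Net: 1 zero(s) − 2 pole(s) → -20 dB/decade.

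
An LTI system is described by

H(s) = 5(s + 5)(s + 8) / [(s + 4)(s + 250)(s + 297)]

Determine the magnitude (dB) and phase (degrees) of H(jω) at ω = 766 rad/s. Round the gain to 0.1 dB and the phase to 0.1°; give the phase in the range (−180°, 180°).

-44.8 dB, -51.4°

At s = jω = j766:
zero (s+5): 5 + j766 → |·| = √(5²+766²) = √586781 ≈ 766.02, ∠ = arctan(766/5) ≈ 89.63°
zero (s+8): 8 + j766 → |·| = √(8²+766²) = √586820 ≈ 766.04, ∠ = arctan(766/8) ≈ 89.40°
pole (s+4): 4 + j766 → |·| = √(4²+766²) = √586772 ≈ 766.01, ∠ = arctan(766/4) ≈ 89.70°
pole (s+250): 250 + j766 → |·| = √(250²+766²) = √649256 ≈ 805.76, ∠ = arctan(766/250) ≈ 71.92°
pole (s+297): 297 + j766 → |·| = √(297²+766²) = √674965 ≈ 821.56, ∠ = arctan(766/297) ≈ 68.81°
|H| = 5 · 5.868e+05 / 5.0708e+08 ≈ 0.0057861
Gain = 20 log₁₀(0.0057861) ≈ -44.75 dB
∠H = 179.03° − 230.43° = -51.40°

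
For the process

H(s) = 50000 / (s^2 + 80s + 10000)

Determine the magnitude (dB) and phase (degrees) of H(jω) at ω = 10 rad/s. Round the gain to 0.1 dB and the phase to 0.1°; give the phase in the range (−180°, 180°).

At s = jω = j10:
quadratic: (j10)² + 80·j10 + 10000 = 9900 + j800 → |·| ≈ 9932.3, ∠ ≈ 4.62°
|H| = 50000 / 9932.3 ≈ 5.0341
Gain = 20 log₁₀(5.0341) ≈ 14.04 dB
∠H = 0.00° − 4.62° = -4.62°

14.0 dB, -4.6°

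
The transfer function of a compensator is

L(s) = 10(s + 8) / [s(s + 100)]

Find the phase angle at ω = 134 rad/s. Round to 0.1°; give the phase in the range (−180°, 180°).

At s = jω = j134:
zero (s+8): 8 + j134 → |·| = √(8²+134²) = √18020 ≈ 134.24, ∠ = arctan(134/8) ≈ 86.58°
pole (s+100): 100 + j134 → |·| = √(100²+134²) = √27956 ≈ 167.2, ∠ = arctan(134/100) ≈ 53.27°
pole at origin: |s| = 134, ∠ = 90.00° (in denominator)
∠L = 86.58° − 143.27° = -56.69°

-56.7°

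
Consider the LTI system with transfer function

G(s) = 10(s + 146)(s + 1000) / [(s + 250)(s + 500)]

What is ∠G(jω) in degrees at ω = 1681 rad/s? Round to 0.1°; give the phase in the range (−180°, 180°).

-10.7°

At s = jω = j1681:
zero (s+146): 146 + j1681 → |·| = √(146²+1681²) = √2847077 ≈ 1687.3, ∠ = arctan(1681/146) ≈ 85.04°
zero (s+1000): 1000 + j1681 → |·| = √(1000²+1681²) = √3825761 ≈ 1956, ∠ = arctan(1681/1000) ≈ 59.25°
pole (s+250): 250 + j1681 → |·| = √(250²+1681²) = √2888261 ≈ 1699.5, ∠ = arctan(1681/250) ≈ 81.54°
pole (s+500): 500 + j1681 → |·| = √(500²+1681²) = √3075761 ≈ 1753.8, ∠ = arctan(1681/500) ≈ 73.44°
∠G = 144.29° − 154.98° = -10.69°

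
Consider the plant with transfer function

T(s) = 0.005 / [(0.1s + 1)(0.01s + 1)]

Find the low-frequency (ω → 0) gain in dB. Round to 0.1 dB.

-46.0 dB

T(0) = 0.005 · 1 / 1 = 0.005
20 log₁₀(0.005) ≈ -46.02 dB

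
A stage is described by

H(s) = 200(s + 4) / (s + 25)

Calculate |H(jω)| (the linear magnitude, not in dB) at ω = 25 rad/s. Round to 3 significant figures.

143

At s = jω = j25:
zero (s+4): 4 + j25 → |·| = √(4²+25²) = √641 ≈ 25.318, ∠ = arctan(25/4) ≈ 80.91°
pole (s+25): 25 + j25 → |·| = √(25²+25²) = √1250 ≈ 35.355, ∠ = arctan(25/25) ≈ 45.00°
|H| = 200 · 25.318 / 35.355 ≈ 143.22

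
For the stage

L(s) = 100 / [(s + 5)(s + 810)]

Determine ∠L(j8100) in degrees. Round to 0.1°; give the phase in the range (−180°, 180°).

At s = jω = j8100:
pole (s+5): 5 + j8100 → |·| = √(5²+8100²) = √65610025 ≈ 8100, ∠ = arctan(8100/5) ≈ 89.96°
pole (s+810): 810 + j8100 → |·| = √(810²+8100²) = √66266100 ≈ 8140.4, ∠ = arctan(8100/810) ≈ 84.29°
∠L = 0.00° − 174.25° = -174.25°

-174.3°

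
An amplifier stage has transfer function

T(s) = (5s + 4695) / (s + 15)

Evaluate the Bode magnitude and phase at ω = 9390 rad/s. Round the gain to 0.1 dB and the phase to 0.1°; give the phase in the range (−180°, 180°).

14.0 dB, -5.6°

Substitute s = j9390:
Numerator: 5(j9390) + 4695 = 4695 + j46950
Denominator: (j9390) + 15 = 15 + j9390
|N| = √(4695² + 46950²) ≈ 47184, ∠N ≈ 84.29°
|D| = √(15² + 9390²) ≈ 9390, ∠D ≈ 89.91°
|T| = 47184 / 9390 ≈ 5.0249
Gain = 20 log₁₀(5.0249) ≈ 14.02 dB
∠T = 84.29° − 89.91° = -5.62°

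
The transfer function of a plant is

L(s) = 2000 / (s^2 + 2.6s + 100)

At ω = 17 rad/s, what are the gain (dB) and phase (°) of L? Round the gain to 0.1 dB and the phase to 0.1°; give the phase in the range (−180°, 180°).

20.3 dB, -166.8°

At s = jω = j17:
quadratic: (j17)² + 2.6·j17 + 100 = -189 + j44.2 → |·| ≈ 194.1, ∠ ≈ 166.84°
|L| = 2000 / 194.1 ≈ 10.304
Gain = 20 log₁₀(10.304) ≈ 20.26 dB
∠L = 0.00° − 166.84° = -166.84°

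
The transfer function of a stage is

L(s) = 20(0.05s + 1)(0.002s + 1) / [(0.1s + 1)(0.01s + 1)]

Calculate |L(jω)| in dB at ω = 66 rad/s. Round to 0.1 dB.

18.8 dB

At ω = 66 rad/s:
zero (1 + j66·0.05) = 1 + j3.3 → |·| ≈ 3.4482, ∠ ≈ 73.14°
zero (1 + j66·0.002) = 1 + j0.132 → |·| ≈ 1.0087, ∠ ≈ 7.52°
pole (1 + j66·0.1) = 1 + j6.6 → |·| ≈ 6.6753, ∠ ≈ 81.38°
pole (1 + j66·0.01) = 1 + j0.66 → |·| ≈ 1.1982, ∠ ≈ 33.42°
|L| = 20 · 3.4482 · 1.0087 / (6.6753 · 1.1982) ≈ 8.6973
Gain = 20 log₁₀(8.6973) ≈ 18.79 dB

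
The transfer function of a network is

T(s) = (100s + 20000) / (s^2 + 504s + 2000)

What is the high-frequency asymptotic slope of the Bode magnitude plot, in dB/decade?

-20 dB/decade

Each pole contributes −20 dB/decade at high frequency; each zero contributes +20 dB/decade.
Net: 1 zero(s) − 2 pole(s) → -20 dB/decade.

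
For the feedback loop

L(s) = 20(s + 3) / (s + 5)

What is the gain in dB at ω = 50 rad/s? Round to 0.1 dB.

26.0 dB

At s = jω = j50:
zero (s+3): 3 + j50 → |·| = √(3²+50²) = √2509 ≈ 50.09, ∠ = arctan(50/3) ≈ 86.57°
pole (s+5): 5 + j50 → |·| = √(5²+50²) = √2525 ≈ 50.249, ∠ = arctan(50/5) ≈ 84.29°
|L| = 20 · 50.09 / 50.249 ≈ 19.937
Gain = 20 log₁₀(19.937) ≈ 25.99 dB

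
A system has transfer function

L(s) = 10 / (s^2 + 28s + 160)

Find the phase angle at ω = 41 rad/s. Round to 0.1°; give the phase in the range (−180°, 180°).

Substitute s = j41:
Numerator: 10 = 10 + j0
Denominator: (j41)^2 + 28(j41) + 160 = -1521 + j1148
|N| = √(10² + 0²) ≈ 10, ∠N ≈ 0.00°
|D| = √(1521² + 1148²) ≈ 1905.6, ∠D ≈ 142.96°
∠L = 0.00° − 142.96° = -142.96°

-143.0°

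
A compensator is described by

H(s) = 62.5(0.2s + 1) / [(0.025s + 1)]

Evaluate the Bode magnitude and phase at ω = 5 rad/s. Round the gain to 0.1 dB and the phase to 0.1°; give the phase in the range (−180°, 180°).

At ω = 5 rad/s:
zero (1 + j5·0.2) = 1 + j1 → |·| ≈ 1.4142, ∠ ≈ 45.00°
pole (1 + j5·0.025) = 1 + j0.125 → |·| ≈ 1.0078, ∠ ≈ 7.13°
|H| = 62.5 · 1.4142 / (1.0078) ≈ 87.703
Gain = 20 log₁₀(87.703) ≈ 38.86 dB
∠H = (45.00°) − (7.13°) = 37.87°

38.9 dB, 37.9°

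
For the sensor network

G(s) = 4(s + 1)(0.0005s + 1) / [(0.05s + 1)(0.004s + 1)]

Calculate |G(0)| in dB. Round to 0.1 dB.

G(0) = 4 · 1 / 1 = 4
20 log₁₀(4) ≈ 12.04 dB

12.0 dB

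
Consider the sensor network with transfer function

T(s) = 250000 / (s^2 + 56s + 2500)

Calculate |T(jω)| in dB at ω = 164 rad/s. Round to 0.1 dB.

At s = jω = j164:
quadratic: (j164)² + 56·j164 + 2500 = -24396 + j9184 → |·| ≈ 26067, ∠ ≈ 159.37°
|T| = 250000 / 26067 ≈ 9.5907
Gain = 20 log₁₀(9.5907) ≈ 19.64 dB

19.6 dB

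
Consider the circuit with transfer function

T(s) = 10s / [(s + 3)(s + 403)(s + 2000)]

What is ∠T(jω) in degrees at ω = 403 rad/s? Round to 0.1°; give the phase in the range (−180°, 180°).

-56.0°

At s = jω = j403:
zero at origin: s = j403 → |·| = 403, ∠ = 90.00°
pole (s+3): 3 + j403 → |·| = √(3²+403²) = √162418 ≈ 403.01, ∠ = arctan(403/3) ≈ 89.57°
pole (s+403): 403 + j403 → |·| = √(403²+403²) = √324818 ≈ 569.93, ∠ = arctan(403/403) ≈ 45.00°
pole (s+2000): 2000 + j403 → |·| = √(2000²+403²) = √4162409 ≈ 2040.2, ∠ = arctan(403/2000) ≈ 11.39°
∠T = 90.00° − 145.96° = -55.96°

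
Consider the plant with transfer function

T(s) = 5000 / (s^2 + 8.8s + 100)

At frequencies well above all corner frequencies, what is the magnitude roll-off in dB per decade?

-40 dB/decade

Each pole contributes −20 dB/decade at high frequency; each zero contributes +20 dB/decade.
Net: 0 zero(s) − 2 pole(s) → -40 dB/decade.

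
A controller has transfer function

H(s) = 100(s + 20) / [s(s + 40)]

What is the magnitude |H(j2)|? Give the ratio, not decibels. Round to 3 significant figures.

25.1

At s = jω = j2:
zero (s+20): 20 + j2 → |·| = √(20²+2²) = √404 ≈ 20.1, ∠ = arctan(2/20) ≈ 5.71°
pole (s+40): 40 + j2 → |·| = √(40²+2²) = √1604 ≈ 40.05, ∠ = arctan(2/40) ≈ 2.86°
pole at origin: |s| = 2, ∠ = 90.00° (in denominator)
|H| = 100 · 20.1 / 80.1 ≈ 25.094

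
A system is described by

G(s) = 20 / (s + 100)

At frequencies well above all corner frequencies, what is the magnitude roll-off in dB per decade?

-20 dB/decade

Each pole contributes −20 dB/decade at high frequency; each zero contributes +20 dB/decade.
Net: 0 zero(s) − 1 pole(s) → -20 dB/decade.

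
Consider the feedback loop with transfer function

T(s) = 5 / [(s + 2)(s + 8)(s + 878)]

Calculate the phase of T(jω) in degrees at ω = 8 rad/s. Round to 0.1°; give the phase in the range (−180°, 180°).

-121.5°

At s = jω = j8:
pole (s+2): 2 + j8 → |·| = √(2²+8²) = √68 ≈ 8.2462, ∠ = arctan(8/2) ≈ 75.96°
pole (s+8): 8 + j8 → |·| = √(8²+8²) = √128 ≈ 11.314, ∠ = arctan(8/8) ≈ 45.00°
pole (s+878): 878 + j8 → |·| = √(878²+8²) = √770948 ≈ 878.04, ∠ = arctan(8/878) ≈ 0.52°
∠T = 0.00° − 121.48° = -121.48°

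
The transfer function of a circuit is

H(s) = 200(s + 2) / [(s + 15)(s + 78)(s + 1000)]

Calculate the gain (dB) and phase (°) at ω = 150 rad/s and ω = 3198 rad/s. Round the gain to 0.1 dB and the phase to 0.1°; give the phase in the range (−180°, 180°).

At s = jω = j150:
zero (s+2): 2 + j150 → |·| = √(2²+150²) = √22504 ≈ 150.01, ∠ = arctan(150/2) ≈ 89.24°
pole (s+15): 15 + j150 → |·| = √(15²+150²) = √22725 ≈ 150.75, ∠ = arctan(150/15) ≈ 84.29°
pole (s+78): 78 + j150 → |·| = √(78²+150²) = √28584 ≈ 169.07, ∠ = arctan(150/78) ≈ 62.53°
pole (s+1000): 1000 + j150 → |·| = √(1000²+150²) = √1022500 ≈ 1011.2, ∠ = arctan(150/1000) ≈ 8.53°
|H| = 200 · 150.01 / 2.5773e+07 ≈ 0.0011641
Gain = 20 log₁₀(0.0011641) ≈ -58.68 dB
∠H = 89.24° − 155.35° = -66.11°

At s = jω = j3198:
zero (s+2): 2 + j3198 → |·| = √(2²+3198²) = √10227208 ≈ 3198, ∠ = arctan(3198/2) ≈ 89.96°
pole (s+15): 15 + j3198 → |·| = √(15²+3198²) = √10227429 ≈ 3198, ∠ = arctan(3198/15) ≈ 89.73°
pole (s+78): 78 + j3198 → |·| = √(78²+3198²) = √10233288 ≈ 3199, ∠ = arctan(3198/78) ≈ 88.60°
pole (s+1000): 1000 + j3198 → |·| = √(1000²+3198²) = √11227204 ≈ 3350.7, ∠ = arctan(3198/1000) ≈ 72.64°
|H| = 200 · 3198 / 3.4279e+10 ≈ 1.8659e-05
Gain = 20 log₁₀(1.8659e-05) ≈ -94.58 dB
∠H = 89.96° − 250.97° = -161.01°

ω = 150: -58.7 dB, -66.1°; ω = 3198: -94.6 dB, -161.0°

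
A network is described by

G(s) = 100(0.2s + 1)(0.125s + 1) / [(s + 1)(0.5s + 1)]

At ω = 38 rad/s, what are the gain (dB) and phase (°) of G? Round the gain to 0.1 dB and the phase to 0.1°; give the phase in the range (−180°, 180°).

At ω = 38 rad/s:
zero (1 + j38·0.2) = 1 + j7.6 → |·| ≈ 7.6655, ∠ ≈ 82.50°
zero (1 + j38·0.125) = 1 + j4.75 → |·| ≈ 4.8541, ∠ ≈ 78.11°
pole (1 + j38·1) = 1 + j38 → |·| ≈ 38.013, ∠ ≈ 88.49°
pole (1 + j38·0.5) = 1 + j19 → |·| ≈ 19.026, ∠ ≈ 86.99°
|G| = 100 · 7.6655 · 4.8541 / (38.013 · 19.026) ≈ 5.1448
Gain = 20 log₁₀(5.1448) ≈ 14.23 dB
∠G = (82.50° + 78.11°) − (88.49° + 86.99°) = -14.87°

14.2 dB, -14.9°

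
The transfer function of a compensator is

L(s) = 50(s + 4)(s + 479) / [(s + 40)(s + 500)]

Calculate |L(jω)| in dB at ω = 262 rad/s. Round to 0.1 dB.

33.6 dB

At s = jω = j262:
zero (s+4): 4 + j262 → |·| = √(4²+262²) = √68660 ≈ 262.03, ∠ = arctan(262/4) ≈ 89.13°
zero (s+479): 479 + j262 → |·| = √(479²+262²) = √298085 ≈ 545.97, ∠ = arctan(262/479) ≈ 28.68°
pole (s+40): 40 + j262 → |·| = √(40²+262²) = √70244 ≈ 265.04, ∠ = arctan(262/40) ≈ 81.32°
pole (s+500): 500 + j262 → |·| = √(500²+262²) = √318644 ≈ 564.49, ∠ = arctan(262/500) ≈ 27.65°
|L| = 50 · 1.4306e+05 / 1.4961e+05 ≈ 47.811
Gain = 20 log₁₀(47.811) ≈ 33.59 dB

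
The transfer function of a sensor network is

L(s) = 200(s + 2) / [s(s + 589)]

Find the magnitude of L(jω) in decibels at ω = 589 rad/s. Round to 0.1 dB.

-12.4 dB

At s = jω = j589:
zero (s+2): 2 + j589 → |·| = √(2²+589²) = √346925 ≈ 589, ∠ = arctan(589/2) ≈ 89.81°
pole (s+589): 589 + j589 → |·| = √(589²+589²) = √693842 ≈ 832.97, ∠ = arctan(589/589) ≈ 45.00°
pole at origin: |s| = 589, ∠ = 90.00° (in denominator)
|L| = 200 · 589 / 4.9062e+05 ≈ 0.2401
Gain = 20 log₁₀(0.2401) ≈ -12.39 dB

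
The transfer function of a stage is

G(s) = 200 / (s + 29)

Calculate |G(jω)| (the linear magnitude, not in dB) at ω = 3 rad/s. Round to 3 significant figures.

Substitute s = j3:
Numerator: 200 = 200 + j0
Denominator: (j3) + 29 = 29 + j3
|N| = √(200² + 0²) ≈ 200, ∠N ≈ 0.00°
|D| = √(29² + 3²) ≈ 29.155, ∠D ≈ 5.91°
|G| = 200 / 29.155 ≈ 6.8599

6.86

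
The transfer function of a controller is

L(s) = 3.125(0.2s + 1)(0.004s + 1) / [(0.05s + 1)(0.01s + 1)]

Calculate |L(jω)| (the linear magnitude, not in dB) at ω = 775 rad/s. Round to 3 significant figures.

5.21

At ω = 775 rad/s:
zero (1 + j775·0.2) = 1 + j155 → |·| ≈ 155, ∠ ≈ 89.63°
zero (1 + j775·0.004) = 1 + j3.1 → |·| ≈ 3.2573, ∠ ≈ 72.12°
pole (1 + j775·0.05) = 1 + j38.75 → |·| ≈ 38.763, ∠ ≈ 88.52°
pole (1 + j775·0.01) = 1 + j7.75 → |·| ≈ 7.8142, ∠ ≈ 82.65°
|L| = 3.125 · 155 · 3.2573 / (38.763 · 7.8142) ≈ 5.2088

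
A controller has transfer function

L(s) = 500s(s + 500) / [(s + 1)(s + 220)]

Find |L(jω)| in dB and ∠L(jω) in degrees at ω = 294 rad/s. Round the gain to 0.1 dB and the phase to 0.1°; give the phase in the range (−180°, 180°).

58.0 dB, -22.5°

At s = jω = j294:
zero (s+500): 500 + j294 → |·| = √(500²+294²) = √336436 ≈ 580.03, ∠ = arctan(294/500) ≈ 30.46°
zero at origin: s = j294 → |·| = 294, ∠ = 90.00°
pole (s+1): 1 + j294 → |·| = √(1²+294²) = √86437 ≈ 294, ∠ = arctan(294/1) ≈ 89.81°
pole (s+220): 220 + j294 → |·| = √(220²+294²) = √134836 ≈ 367.2, ∠ = arctan(294/220) ≈ 53.19°
|L| = 500 · 1.7053e+05 / 1.0796e+05 ≈ 789.78
Gain = 20 log₁₀(789.78) ≈ 57.95 dB
∠L = 120.46° − 143.00° = -22.54°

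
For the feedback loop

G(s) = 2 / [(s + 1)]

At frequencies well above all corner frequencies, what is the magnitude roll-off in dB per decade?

Each pole contributes −20 dB/decade at high frequency; each zero contributes +20 dB/decade.
Net: 0 zero(s) − 1 pole(s) → -20 dB/decade.

-20 dB/decade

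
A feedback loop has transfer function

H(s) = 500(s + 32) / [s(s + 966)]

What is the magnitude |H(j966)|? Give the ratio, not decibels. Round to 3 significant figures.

At s = jω = j966:
zero (s+32): 32 + j966 → |·| = √(32²+966²) = √934180 ≈ 966.53, ∠ = arctan(966/32) ≈ 88.10°
pole (s+966): 966 + j966 → |·| = √(966²+966²) = √1866312 ≈ 1366.1, ∠ = arctan(966/966) ≈ 45.00°
pole at origin: |s| = 966, ∠ = 90.00° (in denominator)
|H| = 500 · 966.53 / 1.3197e+06 ≈ 0.36619

0.366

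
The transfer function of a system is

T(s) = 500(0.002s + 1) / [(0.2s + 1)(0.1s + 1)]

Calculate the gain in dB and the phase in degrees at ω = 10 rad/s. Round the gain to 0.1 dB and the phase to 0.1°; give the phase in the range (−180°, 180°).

At ω = 10 rad/s:
zero (1 + j10·0.002) = 1 + j0.02 → |·| ≈ 1.0002, ∠ ≈ 1.15°
pole (1 + j10·0.2) = 1 + j2 → |·| ≈ 2.2361, ∠ ≈ 63.43°
pole (1 + j10·0.1) = 1 + j1 → |·| ≈ 1.4142, ∠ ≈ 45.00°
|T| = 500 · 1.0002 / (2.2361 · 1.4142) ≈ 158.14
Gain = 20 log₁₀(158.14) ≈ 43.98 dB
∠T = (1.15°) − (63.43° + 45.00°) = -107.28°

44.0 dB, -107.3°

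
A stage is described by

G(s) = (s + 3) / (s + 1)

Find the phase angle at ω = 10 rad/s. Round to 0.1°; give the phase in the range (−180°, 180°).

-11.0°

Substitute s = j10:
Numerator: (j10) + 3 = 3 + j10
Denominator: (j10) + 1 = 1 + j10
|N| = √(3² + 10²) ≈ 10.44, ∠N ≈ 73.30°
|D| = √(1² + 10²) ≈ 10.05, ∠D ≈ 84.29°
∠G = 73.30° − 84.29° = -10.99°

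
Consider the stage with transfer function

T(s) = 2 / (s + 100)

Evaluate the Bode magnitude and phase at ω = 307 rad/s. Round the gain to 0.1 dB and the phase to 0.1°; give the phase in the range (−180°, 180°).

Substitute s = j307:
Numerator: 2 = 2 + j0
Denominator: (j307) + 100 = 100 + j307
|N| = √(2² + 0²) ≈ 2, ∠N ≈ 0.00°
|D| = √(100² + 307²) ≈ 322.88, ∠D ≈ 71.96°
|T| = 2 / 322.88 ≈ 0.0061943
Gain = 20 log₁₀(0.0061943) ≈ -44.16 dB
∠T = 0.00° − 71.96° = -71.96°

-44.2 dB, -72.0°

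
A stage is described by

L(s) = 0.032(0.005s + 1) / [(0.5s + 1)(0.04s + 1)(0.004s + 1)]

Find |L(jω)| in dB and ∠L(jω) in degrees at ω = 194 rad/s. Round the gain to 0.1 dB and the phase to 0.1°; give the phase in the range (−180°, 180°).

-86.7 dB, -165.8°

At ω = 194 rad/s:
zero (1 + j194·0.005) = 1 + j0.97 → |·| ≈ 1.3932, ∠ ≈ 44.13°
pole (1 + j194·0.5) = 1 + j97 → |·| ≈ 97.005, ∠ ≈ 89.41°
pole (1 + j194·0.04) = 1 + j7.76 → |·| ≈ 7.8242, ∠ ≈ 82.66°
pole (1 + j194·0.004) = 1 + j0.776 → |·| ≈ 1.2658, ∠ ≈ 37.81°
|L| = 0.032 · 1.3932 / (97.005 · 7.8242 · 1.2658) ≈ 4.6405e-05
Gain = 20 log₁₀(4.6405e-05) ≈ -86.67 dB
∠L = (44.13°) − (89.41° + 82.66° + 37.81°) = -165.75°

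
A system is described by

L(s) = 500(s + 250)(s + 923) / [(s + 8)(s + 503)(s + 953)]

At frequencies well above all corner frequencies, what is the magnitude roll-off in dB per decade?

-20 dB/decade

Each pole contributes −20 dB/decade at high frequency; each zero contributes +20 dB/decade.
Net: 2 zero(s) − 3 pole(s) → -20 dB/decade.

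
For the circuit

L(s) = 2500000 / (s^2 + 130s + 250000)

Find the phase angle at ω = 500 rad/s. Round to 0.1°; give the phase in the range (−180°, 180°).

At s = jω = j500:
quadratic: (j500)² + 130·j500 + 250000 = 0 + j65000 → |·| ≈ 65000, ∠ ≈ 90.00°
∠L = 0.00° − 90.00° = -90.00°

-90.0°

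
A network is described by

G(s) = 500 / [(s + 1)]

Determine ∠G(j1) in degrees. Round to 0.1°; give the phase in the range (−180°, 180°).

At ω = 1 rad/s:
pole (1 + j1·1) = 1 + j1 → |·| ≈ 1.4142, ∠ ≈ 45.00°
∠G = (0°) − (45.00°) = -45.00°

-45.0°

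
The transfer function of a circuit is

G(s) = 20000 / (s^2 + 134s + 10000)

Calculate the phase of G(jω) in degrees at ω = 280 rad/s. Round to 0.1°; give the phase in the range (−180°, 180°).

At s = jω = j280:
quadratic: (j280)² + 134·j280 + 10000 = -68400 + j37520 → |·| ≈ 78015, ∠ ≈ 151.25°
∠G = 0.00° − 151.25° = -151.25°

-151.3°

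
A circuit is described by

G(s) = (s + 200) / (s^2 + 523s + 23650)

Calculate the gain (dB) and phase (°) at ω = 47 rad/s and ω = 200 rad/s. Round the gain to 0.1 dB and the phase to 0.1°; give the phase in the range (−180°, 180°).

Substitute s = j47:
Numerator: (j47) + 200 = 200 + j47
Denominator: (j47)^2 + 523(j47) + 23650 = 21441 + j24581
|N| = √(200² + 47²) ≈ 205.45, ∠N ≈ 13.22°
|D| = √(21441² + 24581²) ≈ 32618, ∠D ≈ 48.90°
|G| = 205.45 / 32618 ≈ 0.0062987
Gain = 20 log₁₀(0.0062987) ≈ -44.01 dB
∠G = 13.22° − 48.90° = -35.68°

Substitute s = j200:
Numerator: (j200) + 200 = 200 + j200
Denominator: (j200)^2 + 523(j200) + 23650 = -16350 + j104600
|N| = √(200² + 200²) ≈ 282.84, ∠N ≈ 45.00°
|D| = √(16350² + 104600²) ≈ 1.0587e+05, ∠D ≈ 98.88°
|G| = 282.84 / 1.0587e+05 ≈ 0.0026716
Gain = 20 log₁₀(0.0026716) ≈ -51.46 dB
∠G = 45.00° − 98.88° = -53.88°

ω = 47: -44.0 dB, -35.7°; ω = 200: -51.5 dB, -53.9°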